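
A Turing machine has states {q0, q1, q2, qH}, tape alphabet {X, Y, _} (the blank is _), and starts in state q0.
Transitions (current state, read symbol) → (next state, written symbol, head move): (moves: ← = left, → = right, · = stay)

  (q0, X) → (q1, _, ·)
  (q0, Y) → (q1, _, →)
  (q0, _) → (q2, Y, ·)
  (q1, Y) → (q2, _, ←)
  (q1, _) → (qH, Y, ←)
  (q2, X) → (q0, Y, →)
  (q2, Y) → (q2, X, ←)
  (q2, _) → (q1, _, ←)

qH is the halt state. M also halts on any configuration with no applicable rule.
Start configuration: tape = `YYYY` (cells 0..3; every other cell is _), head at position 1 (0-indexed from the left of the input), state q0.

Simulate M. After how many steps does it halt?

6

q0 | ___Y[Y]YY   read Y → write _, move →, go to q1
q1 | ___Y_[Y]Y   read Y → write _, move ←, go to q2
q2 | ___Y[_]_Y   read _ → write _, move ←, go to q1
q1 | ___[Y]__Y   read Y → write _, move ←, go to q2
q2 | __[_]___Y   read _ → write _, move ←, go to q1
q1 | _[_]____Y   read _ → write Y, move ←, go to qH
qH | [_]Y____Y
M halts after 6 transitions.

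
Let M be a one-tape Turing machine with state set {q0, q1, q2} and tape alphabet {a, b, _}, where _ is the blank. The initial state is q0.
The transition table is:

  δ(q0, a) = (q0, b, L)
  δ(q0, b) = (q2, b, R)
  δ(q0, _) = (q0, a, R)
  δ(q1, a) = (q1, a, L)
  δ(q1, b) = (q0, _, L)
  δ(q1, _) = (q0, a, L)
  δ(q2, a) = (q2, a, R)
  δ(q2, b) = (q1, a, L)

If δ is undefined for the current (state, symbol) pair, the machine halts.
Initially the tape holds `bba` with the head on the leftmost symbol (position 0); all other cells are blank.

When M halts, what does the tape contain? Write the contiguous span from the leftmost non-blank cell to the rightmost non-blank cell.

ab_aba

q0 | ___[b]ba   read b → write b, move R, go to q2
q2 | ___b[b]a   read b → write a, move L, go to q1
q1 | ___[b]aa   read b → write _, move L, go to q0
q0 | __[_]_aa   read _ → write a, move R, go to q0
q0 | __a[_]aa   read _ → write a, move R, go to q0
q0 | __aa[a]a   read a → write b, move L, go to q0
q0 | __a[a]ba   read a → write b, move L, go to q0
q0 | __[a]bba   read a → write b, move L, go to q0
q0 | _[_]bbba   read _ → write a, move R, go to q0
q0 | _a[b]bba   read b → write b, move R, go to q2
q2 | _ab[b]ba   read b → write a, move L, go to q1
q1 | _a[b]aba   read b → write _, move L, go to q0
q0 | _[a]_aba   read a → write b, move L, go to q0
q0 | [_]b_aba   read _ → write a, move R, go to q0
q0 | a[b]_aba   read b → write b, move R, go to q2
q2 | ab[_]aba
The non-blank tape span at halt is ab_aba.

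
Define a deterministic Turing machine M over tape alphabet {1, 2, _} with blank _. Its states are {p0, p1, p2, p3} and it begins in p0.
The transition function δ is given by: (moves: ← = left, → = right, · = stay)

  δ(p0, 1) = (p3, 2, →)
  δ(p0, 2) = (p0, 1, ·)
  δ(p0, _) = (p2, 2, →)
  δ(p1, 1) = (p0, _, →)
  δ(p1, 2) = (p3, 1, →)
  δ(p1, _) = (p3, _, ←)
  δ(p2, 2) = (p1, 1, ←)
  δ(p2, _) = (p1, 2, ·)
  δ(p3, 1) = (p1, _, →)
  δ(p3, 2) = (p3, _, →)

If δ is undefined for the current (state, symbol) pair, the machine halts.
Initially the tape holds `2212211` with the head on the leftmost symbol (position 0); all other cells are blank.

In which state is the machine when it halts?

p0 | [2]212211___   read 2 → write 1, move ·, go to p0
p0 | [1]212211___   read 1 → write 2, move →, go to p3
p3 | 2[2]12211___   read 2 → write _, move →, go to p3
p3 | 2_[1]2211___   read 1 → write _, move →, go to p1
p1 | 2__[2]211___   read 2 → write 1, move →, go to p3
p3 | 2__1[2]11___   read 2 → write _, move →, go to p3
p3 | 2__1_[1]1___   read 1 → write _, move →, go to p1
p1 | 2__1__[1]___   read 1 → write _, move →, go to p0
p0 | 2__1___[_]__   read _ → write 2, move →, go to p2
p2 | 2__1___2[_]_   read _ → write 2, move ·, go to p1
p1 | 2__1___2[2]_   read 2 → write 1, move →, go to p3
p3 | 2__1___21[_]
No transition is defined for (p3, _); M halts in state p3.

p3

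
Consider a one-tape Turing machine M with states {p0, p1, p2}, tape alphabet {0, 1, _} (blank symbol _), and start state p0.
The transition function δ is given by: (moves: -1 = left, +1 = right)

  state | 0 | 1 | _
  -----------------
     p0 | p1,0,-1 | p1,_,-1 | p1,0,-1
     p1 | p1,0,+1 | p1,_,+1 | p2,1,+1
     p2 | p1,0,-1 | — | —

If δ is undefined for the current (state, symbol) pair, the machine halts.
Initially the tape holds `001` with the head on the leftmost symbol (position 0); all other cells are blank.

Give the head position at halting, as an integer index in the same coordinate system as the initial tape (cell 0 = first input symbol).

p0 | _[0]01__   read 0 → write 0, move -1, go to p1
p1 | [_]001__   read _ → write 1, move +1, go to p2
p2 | 1[0]01__   read 0 → write 0, move -1, go to p1
p1 | [1]001__   read 1 → write _, move +1, go to p1
p1 | _[0]01__   read 0 → write 0, move +1, go to p1
p1 | _0[0]1__   read 0 → write 0, move +1, go to p1
p1 | _00[1]__   read 1 → write _, move +1, go to p1
p1 | _00_[_]_   read _ → write 1, move +1, go to p2
p2 | _00_1[_]
At halt the head is at cell 4.

4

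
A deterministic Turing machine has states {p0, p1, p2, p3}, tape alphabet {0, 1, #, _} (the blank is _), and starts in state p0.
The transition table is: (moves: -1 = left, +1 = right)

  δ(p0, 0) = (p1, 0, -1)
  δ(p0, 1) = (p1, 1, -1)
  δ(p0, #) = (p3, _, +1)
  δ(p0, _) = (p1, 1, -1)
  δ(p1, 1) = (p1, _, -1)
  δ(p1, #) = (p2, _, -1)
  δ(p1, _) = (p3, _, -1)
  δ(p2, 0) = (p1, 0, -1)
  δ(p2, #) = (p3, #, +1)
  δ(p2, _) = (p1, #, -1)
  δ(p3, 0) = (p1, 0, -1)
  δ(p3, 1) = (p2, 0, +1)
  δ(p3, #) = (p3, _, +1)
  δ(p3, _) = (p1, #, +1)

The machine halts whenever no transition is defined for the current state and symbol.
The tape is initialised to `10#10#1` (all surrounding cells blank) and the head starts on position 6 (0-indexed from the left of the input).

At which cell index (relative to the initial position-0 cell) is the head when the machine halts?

1

p0 | __10#10#[1]   read 1 → write 1, move -1, go to p1
p1 | __10#10[#]1   read # → write _, move -1, go to p2
p2 | __10#1[0]_1   read 0 → write 0, move -1, go to p1
p1 | __10#[1]0_1   read 1 → write _, move -1, go to p1
p1 | __10[#]_0_1   read # → write _, move -1, go to p2
p2 | __1[0]__0_1   read 0 → write 0, move -1, go to p1
p1 | __[1]0__0_1   read 1 → write _, move -1, go to p1
p1 | _[_]_0__0_1   read _ → write _, move -1, go to p3
p3 | [_]__0__0_1   read _ → write #, move +1, go to p1
p1 | #[_]_0__0_1   read _ → write _, move -1, go to p3
p3 | [#]__0__0_1   read # → write _, move +1, go to p3
p3 | _[_]_0__0_1   read _ → write #, move +1, go to p1
p1 | _#[_]0__0_1   read _ → write _, move -1, go to p3
p3 | _[#]_0__0_1   read # → write _, move +1, go to p3
p3 | __[_]0__0_1   read _ → write #, move +1, go to p1
p1 | __#[0]__0_1
At halt the head is at cell 1.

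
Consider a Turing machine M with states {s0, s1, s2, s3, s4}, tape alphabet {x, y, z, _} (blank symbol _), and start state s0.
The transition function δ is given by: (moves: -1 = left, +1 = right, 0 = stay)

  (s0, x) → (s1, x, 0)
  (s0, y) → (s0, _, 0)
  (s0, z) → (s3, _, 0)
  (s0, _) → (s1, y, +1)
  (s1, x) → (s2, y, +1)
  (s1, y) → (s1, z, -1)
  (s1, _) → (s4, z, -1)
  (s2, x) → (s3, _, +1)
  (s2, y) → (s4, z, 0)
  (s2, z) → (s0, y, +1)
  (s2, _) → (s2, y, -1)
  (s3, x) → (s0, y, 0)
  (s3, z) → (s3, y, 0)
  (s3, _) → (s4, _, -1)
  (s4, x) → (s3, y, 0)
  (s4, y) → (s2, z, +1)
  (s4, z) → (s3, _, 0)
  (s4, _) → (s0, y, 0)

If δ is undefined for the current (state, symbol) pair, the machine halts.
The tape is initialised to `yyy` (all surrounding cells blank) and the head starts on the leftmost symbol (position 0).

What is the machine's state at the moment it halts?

state=s0 head=0 tape=__[y]yy   (s0,y)→(s0,_,0)
state=s0 head=0 tape=__[_]yy   (s0,_)→(s1,y,+1)
state=s1 head=1 tape=__y[y]y   (s1,y)→(s1,z,-1)
state=s1 head=0 tape=__[y]zy   (s1,y)→(s1,z,-1)
state=s1 head=-1 tape=_[_]zzy   (s1,_)→(s4,z,-1)
state=s4 head=-2 tape=[_]zzzy   (s4,_)→(s0,y,0)
state=s0 head=-2 tape=[y]zzzy   (s0,y)→(s0,_,0)
state=s0 head=-2 tape=[_]zzzy   (s0,_)→(s1,y,+1)
state=s1 head=-1 tape=y[z]zzy
No transition is defined for (s1, z); M halts in state s1.

s1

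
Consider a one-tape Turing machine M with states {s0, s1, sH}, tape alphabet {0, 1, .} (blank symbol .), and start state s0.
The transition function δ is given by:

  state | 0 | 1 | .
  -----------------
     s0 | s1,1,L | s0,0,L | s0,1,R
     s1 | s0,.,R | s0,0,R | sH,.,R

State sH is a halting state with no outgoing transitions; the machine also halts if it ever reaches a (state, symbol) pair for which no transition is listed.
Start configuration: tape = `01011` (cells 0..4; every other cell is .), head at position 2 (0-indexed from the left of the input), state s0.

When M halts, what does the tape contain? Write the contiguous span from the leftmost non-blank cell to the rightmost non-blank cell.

10011

state=s0 head=2 tape=.01[0]11   (s0,0)→(s1,1,L)
state=s1 head=1 tape=.0[1]111   (s1,1)→(s0,0,R)
state=s0 head=2 tape=.00[1]11   (s0,1)→(s0,0,L)
state=s0 head=1 tape=.0[0]011   (s0,0)→(s1,1,L)
state=s1 head=0 tape=.[0]1011   (s1,0)→(s0,.,R)
state=s0 head=1 tape=..[1]011   (s0,1)→(s0,0,L)
state=s0 head=0 tape=.[.]0011   (s0,.)→(s0,1,R)
state=s0 head=1 tape=.1[0]011   (s0,0)→(s1,1,L)
state=s1 head=0 tape=.[1]1011   (s1,1)→(s0,0,R)
state=s0 head=1 tape=.0[1]011   (s0,1)→(s0,0,L)
state=s0 head=0 tape=.[0]0011   (s0,0)→(s1,1,L)
state=s1 head=-1 tape=[.]10011   (s1,.)→(sH,.,R)
state=sH head=0 tape=.[1]0011
The non-blank tape span at halt is 10011.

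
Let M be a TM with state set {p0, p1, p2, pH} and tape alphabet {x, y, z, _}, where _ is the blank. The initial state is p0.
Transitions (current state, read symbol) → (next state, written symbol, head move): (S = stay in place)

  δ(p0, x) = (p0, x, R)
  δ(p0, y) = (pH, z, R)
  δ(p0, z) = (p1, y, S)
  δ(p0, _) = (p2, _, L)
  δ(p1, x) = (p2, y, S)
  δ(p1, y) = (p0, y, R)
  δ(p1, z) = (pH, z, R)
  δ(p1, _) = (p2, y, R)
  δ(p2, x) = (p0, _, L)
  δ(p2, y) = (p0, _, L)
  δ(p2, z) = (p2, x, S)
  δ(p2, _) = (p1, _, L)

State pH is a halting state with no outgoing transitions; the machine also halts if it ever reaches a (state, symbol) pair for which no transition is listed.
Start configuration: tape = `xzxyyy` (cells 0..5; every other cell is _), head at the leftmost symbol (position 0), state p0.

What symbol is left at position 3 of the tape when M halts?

z

state=p0 head=0 tape=[x]zxyyy   (p0,x)→(p0,x,R)
state=p0 head=1 tape=x[z]xyyy   (p0,z)→(p1,y,S)
state=p1 head=1 tape=x[y]xyyy   (p1,y)→(p0,y,R)
state=p0 head=2 tape=xy[x]yyy   (p0,x)→(p0,x,R)
state=p0 head=3 tape=xyx[y]yy   (p0,y)→(pH,z,R)
state=pH head=4 tape=xyxz[y]y
Cell 3 holds z when M halts.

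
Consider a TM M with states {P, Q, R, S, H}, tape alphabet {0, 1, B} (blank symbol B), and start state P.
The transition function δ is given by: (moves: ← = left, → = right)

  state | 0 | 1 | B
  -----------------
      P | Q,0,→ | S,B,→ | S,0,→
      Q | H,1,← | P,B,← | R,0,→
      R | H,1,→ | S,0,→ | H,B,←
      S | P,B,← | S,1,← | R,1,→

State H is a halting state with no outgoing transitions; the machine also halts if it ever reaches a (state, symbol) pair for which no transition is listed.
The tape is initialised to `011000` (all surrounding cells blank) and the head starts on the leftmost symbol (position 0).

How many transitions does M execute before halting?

P | [0]11000   read 0 → write 0, move →, go to Q
Q | 0[1]1000   read 1 → write B, move ←, go to P
P | [0]B1000   read 0 → write 0, move →, go to Q
Q | 0[B]1000   read B → write 0, move →, go to R
R | 00[1]000   read 1 → write 0, move →, go to S
S | 000[0]00   read 0 → write B, move ←, go to P
P | 00[0]B00   read 0 → write 0, move →, go to Q
Q | 000[B]00   read B → write 0, move →, go to R
R | 0000[0]0   read 0 → write 1, move →, go to H
H | 00001[0]
M halts after 9 transitions.

9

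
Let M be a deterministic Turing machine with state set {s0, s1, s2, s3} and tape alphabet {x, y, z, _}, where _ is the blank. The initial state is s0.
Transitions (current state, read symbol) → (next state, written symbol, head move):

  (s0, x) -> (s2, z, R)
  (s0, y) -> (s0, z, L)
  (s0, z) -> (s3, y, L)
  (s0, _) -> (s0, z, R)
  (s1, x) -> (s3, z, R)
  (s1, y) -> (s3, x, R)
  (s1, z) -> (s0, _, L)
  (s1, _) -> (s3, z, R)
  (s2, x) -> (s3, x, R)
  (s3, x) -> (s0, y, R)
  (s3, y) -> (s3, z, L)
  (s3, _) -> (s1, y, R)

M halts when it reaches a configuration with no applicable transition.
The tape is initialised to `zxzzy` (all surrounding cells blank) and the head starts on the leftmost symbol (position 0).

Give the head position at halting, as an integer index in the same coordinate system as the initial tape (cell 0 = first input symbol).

-3

state=s0 head=0 tape=___[z]xzzy   (s0,z)→(s3,y,L)
state=s3 head=-1 tape=__[_]yxzzy   (s3,_)→(s1,y,R)
state=s1 head=0 tape=__y[y]xzzy   (s1,y)→(s3,x,R)
state=s3 head=1 tape=__yx[x]zzy   (s3,x)→(s0,y,R)
state=s0 head=2 tape=__yxy[z]zy   (s0,z)→(s3,y,L)
state=s3 head=1 tape=__yx[y]yzy   (s3,y)→(s3,z,L)
state=s3 head=0 tape=__y[x]zyzy   (s3,x)→(s0,y,R)
state=s0 head=1 tape=__yy[z]yzy   (s0,z)→(s3,y,L)
state=s3 head=0 tape=__y[y]yyzy   (s3,y)→(s3,z,L)
state=s3 head=-1 tape=__[y]zyyzy   (s3,y)→(s3,z,L)
state=s3 head=-2 tape=_[_]zzyyzy   (s3,_)→(s1,y,R)
state=s1 head=-1 tape=_y[z]zyyzy   (s1,z)→(s0,_,L)
state=s0 head=-2 tape=_[y]_zyyzy   (s0,y)→(s0,z,L)
state=s0 head=-3 tape=[_]z_zyyzy   (s0,_)→(s0,z,R)
state=s0 head=-2 tape=z[z]_zyyzy   (s0,z)→(s3,y,L)
state=s3 head=-3 tape=[z]y_zyyzy
At halt the head is at cell -3.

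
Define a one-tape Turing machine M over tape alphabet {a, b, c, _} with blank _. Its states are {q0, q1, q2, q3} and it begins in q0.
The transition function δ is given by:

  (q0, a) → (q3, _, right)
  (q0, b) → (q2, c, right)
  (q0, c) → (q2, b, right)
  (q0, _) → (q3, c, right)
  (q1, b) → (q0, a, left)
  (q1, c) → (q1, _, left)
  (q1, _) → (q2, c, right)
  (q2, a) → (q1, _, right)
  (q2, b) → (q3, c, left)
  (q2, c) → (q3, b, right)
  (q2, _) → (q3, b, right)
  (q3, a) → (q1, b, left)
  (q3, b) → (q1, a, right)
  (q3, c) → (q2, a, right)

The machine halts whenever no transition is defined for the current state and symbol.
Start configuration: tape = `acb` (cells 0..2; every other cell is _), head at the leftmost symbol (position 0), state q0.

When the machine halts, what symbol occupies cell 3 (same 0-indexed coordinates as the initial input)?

state=q0 head=0 tape=[a]cb__   (q0,a)→(q3,_,right)
state=q3 head=1 tape=_[c]b__   (q3,c)→(q2,a,right)
state=q2 head=2 tape=_a[b]__   (q2,b)→(q3,c,left)
state=q3 head=1 tape=_[a]c__   (q3,a)→(q1,b,left)
state=q1 head=0 tape=[_]bc__   (q1,_)→(q2,c,right)
state=q2 head=1 tape=c[b]c__   (q2,b)→(q3,c,left)
state=q3 head=0 tape=[c]cc__   (q3,c)→(q2,a,right)
state=q2 head=1 tape=a[c]c__   (q2,c)→(q3,b,right)
state=q3 head=2 tape=ab[c]__   (q3,c)→(q2,a,right)
state=q2 head=3 tape=aba[_]_   (q2,_)→(q3,b,right)
state=q3 head=4 tape=abab[_]
Cell 3 holds b when M halts.

b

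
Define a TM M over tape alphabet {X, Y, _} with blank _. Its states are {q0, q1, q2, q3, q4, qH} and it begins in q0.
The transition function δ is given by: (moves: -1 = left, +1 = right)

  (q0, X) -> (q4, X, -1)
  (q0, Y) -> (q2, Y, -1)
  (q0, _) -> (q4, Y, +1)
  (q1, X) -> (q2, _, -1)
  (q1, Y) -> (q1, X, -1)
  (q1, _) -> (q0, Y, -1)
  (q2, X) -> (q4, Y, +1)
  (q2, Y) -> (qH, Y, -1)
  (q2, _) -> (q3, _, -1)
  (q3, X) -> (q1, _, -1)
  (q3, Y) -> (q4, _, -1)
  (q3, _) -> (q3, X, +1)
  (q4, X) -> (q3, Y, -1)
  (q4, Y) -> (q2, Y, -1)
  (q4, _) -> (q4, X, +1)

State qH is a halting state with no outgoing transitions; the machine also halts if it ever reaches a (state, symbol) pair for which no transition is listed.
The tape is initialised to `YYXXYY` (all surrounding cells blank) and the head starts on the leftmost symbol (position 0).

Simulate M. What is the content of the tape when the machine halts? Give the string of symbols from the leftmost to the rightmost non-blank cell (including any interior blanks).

q0 | _____[Y]YXXYY   read Y → write Y, move -1, go to q2
q2 | ____[_]YYXXYY   read _ → write _, move -1, go to q3
q3 | ___[_]_YYXXYY   read _ → write X, move +1, go to q3
q3 | ___X[_]YYXXYY   read _ → write X, move +1, go to q3
q3 | ___XX[Y]YXXYY   read Y → write _, move -1, go to q4
q4 | ___X[X]_YXXYY   read X → write Y, move -1, go to q3
q3 | ___[X]Y_YXXYY   read X → write _, move -1, go to q1
q1 | __[_]_Y_YXXYY   read _ → write Y, move -1, go to q0
q0 | _[_]Y_Y_YXXYY   read _ → write Y, move +1, go to q4
q4 | _Y[Y]_Y_YXXYY   read Y → write Y, move -1, go to q2
q2 | _[Y]Y_Y_YXXYY   read Y → write Y, move -1, go to qH
qH | [_]YY_Y_YXXYY
The non-blank tape span at halt is YY_Y_YXXYY.

YY_Y_YXXYY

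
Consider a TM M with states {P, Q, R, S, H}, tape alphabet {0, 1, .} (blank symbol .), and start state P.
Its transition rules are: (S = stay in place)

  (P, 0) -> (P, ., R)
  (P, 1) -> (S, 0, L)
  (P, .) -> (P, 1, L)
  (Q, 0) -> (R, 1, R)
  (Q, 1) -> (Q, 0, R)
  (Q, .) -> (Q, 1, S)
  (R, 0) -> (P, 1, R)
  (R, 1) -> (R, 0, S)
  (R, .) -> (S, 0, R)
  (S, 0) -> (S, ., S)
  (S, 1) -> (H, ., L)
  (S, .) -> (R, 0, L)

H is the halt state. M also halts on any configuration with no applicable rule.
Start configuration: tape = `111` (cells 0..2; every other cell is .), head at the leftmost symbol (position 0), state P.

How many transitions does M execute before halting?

state=P head=0 tape=..[1]11.   (P,1)→(S,0,L)
state=S head=-1 tape=.[.]011.   (S,.)→(R,0,L)
state=R head=-2 tape=[.]0011.   (R,.)→(S,0,R)
state=S head=-1 tape=0[0]011.   (S,0)→(S,.,S)
state=S head=-1 tape=0[.]011.   (S,.)→(R,0,L)
state=R head=-2 tape=[0]0011.   (R,0)→(P,1,R)
state=P head=-1 tape=1[0]011.   (P,0)→(P,.,R)
state=P head=0 tape=1.[0]11.   (P,0)→(P,.,R)
state=P head=1 tape=1..[1]1.   (P,1)→(S,0,L)
state=S head=0 tape=1.[.]01.   (S,.)→(R,0,L)
state=R head=-1 tape=1[.]001.   (R,.)→(S,0,R)
state=S head=0 tape=10[0]01.   (S,0)→(S,.,S)
state=S head=0 tape=10[.]01.   (S,.)→(R,0,L)
state=R head=-1 tape=1[0]001.   (R,0)→(P,1,R)
state=P head=0 tape=11[0]01.   (P,0)→(P,.,R)
state=P head=1 tape=11.[0]1.   (P,0)→(P,.,R)
state=P head=2 tape=11..[1].   (P,1)→(S,0,L)
state=S head=1 tape=11.[.]0.   (S,.)→(R,0,L)
state=R head=0 tape=11[.]00.   (R,.)→(S,0,R)
state=S head=1 tape=110[0]0.   (S,0)→(S,.,S)
state=S head=1 tape=110[.]0.   (S,.)→(R,0,L)
state=R head=0 tape=11[0]00.   (R,0)→(P,1,R)
state=P head=1 tape=111[0]0.   (P,0)→(P,.,R)
state=P head=2 tape=111.[0].   (P,0)→(P,.,R)
state=P head=3 tape=111..[.]   (P,.)→(P,1,L)
state=P head=2 tape=111.[.]1   (P,.)→(P,1,L)
state=P head=1 tape=111[.]11   (P,.)→(P,1,L)
state=P head=0 tape=11[1]111   (P,1)→(S,0,L)
state=S head=-1 tape=1[1]0111   (S,1)→(H,.,L)
state=H head=-2 tape=[1].0111
M halts after 29 transitions.

29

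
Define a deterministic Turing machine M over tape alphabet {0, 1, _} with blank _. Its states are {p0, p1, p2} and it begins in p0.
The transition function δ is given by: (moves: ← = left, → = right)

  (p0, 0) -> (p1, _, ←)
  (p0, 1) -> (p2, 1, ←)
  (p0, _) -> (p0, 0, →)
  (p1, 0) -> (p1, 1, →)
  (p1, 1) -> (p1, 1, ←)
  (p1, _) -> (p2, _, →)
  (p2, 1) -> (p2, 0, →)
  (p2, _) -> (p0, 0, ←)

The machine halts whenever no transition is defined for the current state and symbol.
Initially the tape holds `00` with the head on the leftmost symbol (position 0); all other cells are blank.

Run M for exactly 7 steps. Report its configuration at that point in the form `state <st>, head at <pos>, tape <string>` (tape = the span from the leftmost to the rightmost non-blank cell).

state=p0 head=0 tape=_[0]0   (p0,0)→(p1,_,←)
state=p1 head=-1 tape=[_]_0   (p1,_)→(p2,_,→)
state=p2 head=0 tape=_[_]0   (p2,_)→(p0,0,←)
state=p0 head=-1 tape=[_]00   (p0,_)→(p0,0,→)
state=p0 head=0 tape=0[0]0   (p0,0)→(p1,_,←)
state=p1 head=-1 tape=[0]_0   (p1,0)→(p1,1,→)
state=p1 head=0 tape=1[_]0   (p1,_)→(p2,_,→)
state=p2 head=1 tape=1_[0]
After 7 steps: state p2, head at 1, tape 1_0.

state p2, head at 1, tape 1_0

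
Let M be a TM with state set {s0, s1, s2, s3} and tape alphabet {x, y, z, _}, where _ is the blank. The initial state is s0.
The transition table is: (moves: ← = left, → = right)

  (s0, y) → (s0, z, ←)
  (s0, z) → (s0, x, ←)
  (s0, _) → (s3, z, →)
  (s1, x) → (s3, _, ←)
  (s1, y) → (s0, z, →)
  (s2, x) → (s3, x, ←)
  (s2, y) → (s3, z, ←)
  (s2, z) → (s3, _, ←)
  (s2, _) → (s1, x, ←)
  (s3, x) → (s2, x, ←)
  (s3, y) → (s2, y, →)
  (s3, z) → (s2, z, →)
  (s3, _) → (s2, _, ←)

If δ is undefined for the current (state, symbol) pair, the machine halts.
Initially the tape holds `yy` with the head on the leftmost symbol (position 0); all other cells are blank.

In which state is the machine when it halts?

s1

state=s0 head=0 tape=_[y]y   (s0,y)→(s0,z,←)
state=s0 head=-1 tape=[_]zy   (s0,_)→(s3,z,→)
state=s3 head=0 tape=z[z]y   (s3,z)→(s2,z,→)
state=s2 head=1 tape=zz[y]   (s2,y)→(s3,z,←)
state=s3 head=0 tape=z[z]z   (s3,z)→(s2,z,→)
state=s2 head=1 tape=zz[z]   (s2,z)→(s3,_,←)
state=s3 head=0 tape=z[z]_   (s3,z)→(s2,z,→)
state=s2 head=1 tape=zz[_]   (s2,_)→(s1,x,←)
state=s1 head=0 tape=z[z]x
No transition is defined for (s1, z); M halts in state s1.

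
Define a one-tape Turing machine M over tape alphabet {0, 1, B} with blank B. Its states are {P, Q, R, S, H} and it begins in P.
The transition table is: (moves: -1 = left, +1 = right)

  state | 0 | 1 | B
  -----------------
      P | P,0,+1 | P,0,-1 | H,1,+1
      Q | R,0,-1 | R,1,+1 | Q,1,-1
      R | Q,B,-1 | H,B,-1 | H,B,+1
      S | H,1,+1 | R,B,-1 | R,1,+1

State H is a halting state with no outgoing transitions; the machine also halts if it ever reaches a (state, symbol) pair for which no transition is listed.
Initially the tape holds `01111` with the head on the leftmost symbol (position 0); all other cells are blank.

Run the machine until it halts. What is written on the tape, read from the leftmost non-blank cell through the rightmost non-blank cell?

000001

P | [0]1111BB   read 0 → write 0, move +1, go to P
P | 0[1]111BB   read 1 → write 0, move -1, go to P
P | [0]0111BB   read 0 → write 0, move +1, go to P
P | 0[0]111BB   read 0 → write 0, move +1, go to P
P | 00[1]11BB   read 1 → write 0, move -1, go to P
P | 0[0]011BB   read 0 → write 0, move +1, go to P
P | 00[0]11BB   read 0 → write 0, move +1, go to P
P | 000[1]1BB   read 1 → write 0, move -1, go to P
P | 00[0]01BB   read 0 → write 0, move +1, go to P
P | 000[0]1BB   read 0 → write 0, move +1, go to P
P | 0000[1]BB   read 1 → write 0, move -1, go to P
P | 000[0]0BB   read 0 → write 0, move +1, go to P
P | 0000[0]BB   read 0 → write 0, move +1, go to P
P | 00000[B]B   read B → write 1, move +1, go to H
H | 000001[B]
The non-blank tape span at halt is 000001.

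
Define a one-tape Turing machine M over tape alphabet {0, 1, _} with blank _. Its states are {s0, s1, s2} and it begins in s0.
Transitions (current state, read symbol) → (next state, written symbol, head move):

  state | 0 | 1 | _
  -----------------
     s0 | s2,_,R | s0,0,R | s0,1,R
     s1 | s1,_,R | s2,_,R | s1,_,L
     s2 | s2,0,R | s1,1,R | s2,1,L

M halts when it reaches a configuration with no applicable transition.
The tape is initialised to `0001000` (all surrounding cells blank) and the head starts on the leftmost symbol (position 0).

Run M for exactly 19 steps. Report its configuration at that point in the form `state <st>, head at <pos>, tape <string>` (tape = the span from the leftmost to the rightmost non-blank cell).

state=s0 head=0 tape=[0]001000_   (s0,0)→(s2,_,R)
state=s2 head=1 tape=_[0]01000_   (s2,0)→(s2,0,R)
state=s2 head=2 tape=_0[0]1000_   (s2,0)→(s2,0,R)
state=s2 head=3 tape=_00[1]000_   (s2,1)→(s1,1,R)
state=s1 head=4 tape=_001[0]00_   (s1,0)→(s1,_,R)
state=s1 head=5 tape=_001_[0]0_   (s1,0)→(s1,_,R)
state=s1 head=6 tape=_001__[0]_   (s1,0)→(s1,_,R)
state=s1 head=7 tape=_001___[_]   (s1,_)→(s1,_,L)
state=s1 head=6 tape=_001__[_]_   (s1,_)→(s1,_,L)
state=s1 head=5 tape=_001_[_]__   (s1,_)→(s1,_,L)
state=s1 head=4 tape=_001[_]___   (s1,_)→(s1,_,L)
state=s1 head=3 tape=_00[1]____   (s1,1)→(s2,_,R)
state=s2 head=4 tape=_00_[_]___   (s2,_)→(s2,1,L)
state=s2 head=3 tape=_00[_]1___   (s2,_)→(s2,1,L)
state=s2 head=2 tape=_0[0]11___   (s2,0)→(s2,0,R)
state=s2 head=3 tape=_00[1]1___   (s2,1)→(s1,1,R)
state=s1 head=4 tape=_001[1]___   (s1,1)→(s2,_,R)
state=s2 head=5 tape=_001_[_]__   (s2,_)→(s2,1,L)
state=s2 head=4 tape=_001[_]1__   (s2,_)→(s2,1,L)
state=s2 head=3 tape=_00[1]11__
After 19 steps: state s2, head at 3, tape 00111.

state s2, head at 3, tape 00111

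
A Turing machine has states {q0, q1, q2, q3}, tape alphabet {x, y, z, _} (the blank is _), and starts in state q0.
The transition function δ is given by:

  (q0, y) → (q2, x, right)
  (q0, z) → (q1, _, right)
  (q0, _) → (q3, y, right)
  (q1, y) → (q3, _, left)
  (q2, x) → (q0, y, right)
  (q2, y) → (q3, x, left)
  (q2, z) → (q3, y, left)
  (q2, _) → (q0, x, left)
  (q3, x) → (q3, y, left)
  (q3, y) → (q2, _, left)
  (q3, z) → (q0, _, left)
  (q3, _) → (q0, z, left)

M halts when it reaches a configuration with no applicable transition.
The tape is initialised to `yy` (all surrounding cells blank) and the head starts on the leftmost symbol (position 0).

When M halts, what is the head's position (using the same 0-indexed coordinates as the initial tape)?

q0 | __[y]y   read y → write x, move right, go to q2
q2 | __x[y]   read y → write x, move left, go to q3
q3 | __[x]x   read x → write y, move left, go to q3
q3 | _[_]yx   read _ → write z, move left, go to q0
q0 | [_]zyx   read _ → write y, move right, go to q3
q3 | y[z]yx   read z → write _, move left, go to q0
q0 | [y]_yx   read y → write x, move right, go to q2
q2 | x[_]yx   read _ → write x, move left, go to q0
q0 | [x]xyx
At halt the head is at cell -2.

-2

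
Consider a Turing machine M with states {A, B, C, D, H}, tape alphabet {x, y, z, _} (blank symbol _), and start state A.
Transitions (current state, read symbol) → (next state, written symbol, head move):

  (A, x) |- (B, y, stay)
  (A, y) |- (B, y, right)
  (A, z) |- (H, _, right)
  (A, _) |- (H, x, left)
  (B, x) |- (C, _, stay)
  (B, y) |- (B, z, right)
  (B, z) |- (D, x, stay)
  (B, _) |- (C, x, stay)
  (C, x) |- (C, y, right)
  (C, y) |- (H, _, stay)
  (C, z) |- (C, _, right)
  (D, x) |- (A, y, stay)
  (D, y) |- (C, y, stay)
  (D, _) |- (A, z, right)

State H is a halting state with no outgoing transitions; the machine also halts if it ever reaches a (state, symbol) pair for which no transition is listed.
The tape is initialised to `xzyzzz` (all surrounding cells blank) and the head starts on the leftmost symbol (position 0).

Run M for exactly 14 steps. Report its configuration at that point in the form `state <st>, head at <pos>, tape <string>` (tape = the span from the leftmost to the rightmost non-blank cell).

state=A head=0 tape=[x]zyzzz   (A,x)→(B,y,stay)
state=B head=0 tape=[y]zyzzz   (B,y)→(B,z,right)
state=B head=1 tape=z[z]yzzz   (B,z)→(D,x,stay)
state=D head=1 tape=z[x]yzzz   (D,x)→(A,y,stay)
state=A head=1 tape=z[y]yzzz   (A,y)→(B,y,right)
state=B head=2 tape=zy[y]zzz   (B,y)→(B,z,right)
state=B head=3 tape=zyz[z]zz   (B,z)→(D,x,stay)
state=D head=3 tape=zyz[x]zz   (D,x)→(A,y,stay)
state=A head=3 tape=zyz[y]zz   (A,y)→(B,y,right)
state=B head=4 tape=zyzy[z]z   (B,z)→(D,x,stay)
state=D head=4 tape=zyzy[x]z   (D,x)→(A,y,stay)
state=A head=4 tape=zyzy[y]z   (A,y)→(B,y,right)
state=B head=5 tape=zyzyy[z]   (B,z)→(D,x,stay)
state=D head=5 tape=zyzyy[x]   (D,x)→(A,y,stay)
state=A head=5 tape=zyzyy[y]
After 14 steps: state A, head at 5, tape zyzyyy.

state A, head at 5, tape zyzyyy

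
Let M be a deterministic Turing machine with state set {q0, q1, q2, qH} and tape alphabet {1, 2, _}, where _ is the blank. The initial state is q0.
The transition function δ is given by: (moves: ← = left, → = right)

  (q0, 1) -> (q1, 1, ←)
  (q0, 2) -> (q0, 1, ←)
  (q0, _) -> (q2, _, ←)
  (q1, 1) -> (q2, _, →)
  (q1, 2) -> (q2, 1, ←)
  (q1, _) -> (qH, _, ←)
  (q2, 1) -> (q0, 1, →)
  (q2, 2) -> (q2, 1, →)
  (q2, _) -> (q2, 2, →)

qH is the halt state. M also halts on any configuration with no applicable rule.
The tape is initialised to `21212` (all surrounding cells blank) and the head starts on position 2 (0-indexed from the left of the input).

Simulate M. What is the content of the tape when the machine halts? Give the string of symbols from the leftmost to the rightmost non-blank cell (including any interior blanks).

2___11

state=q0 head=2 tape=_21[2]12   (q0,2)→(q0,1,←)
state=q0 head=1 tape=_2[1]112   (q0,1)→(q1,1,←)
state=q1 head=0 tape=_[2]1112   (q1,2)→(q2,1,←)
state=q2 head=-1 tape=[_]11112   (q2,_)→(q2,2,→)
state=q2 head=0 tape=2[1]1112   (q2,1)→(q0,1,→)
state=q0 head=1 tape=21[1]112   (q0,1)→(q1,1,←)
state=q1 head=0 tape=2[1]1112   (q1,1)→(q2,_,→)
state=q2 head=1 tape=2_[1]112   (q2,1)→(q0,1,→)
state=q0 head=2 tape=2_1[1]12   (q0,1)→(q1,1,←)
state=q1 head=1 tape=2_[1]112   (q1,1)→(q2,_,→)
state=q2 head=2 tape=2__[1]12   (q2,1)→(q0,1,→)
state=q0 head=3 tape=2__1[1]2   (q0,1)→(q1,1,←)
state=q1 head=2 tape=2__[1]12   (q1,1)→(q2,_,→)
state=q2 head=3 tape=2___[1]2   (q2,1)→(q0,1,→)
state=q0 head=4 tape=2___1[2]   (q0,2)→(q0,1,←)
state=q0 head=3 tape=2___[1]1   (q0,1)→(q1,1,←)
state=q1 head=2 tape=2__[_]11   (q1,_)→(qH,_,←)
state=qH head=1 tape=2_[_]_11
The non-blank tape span at halt is 2___11.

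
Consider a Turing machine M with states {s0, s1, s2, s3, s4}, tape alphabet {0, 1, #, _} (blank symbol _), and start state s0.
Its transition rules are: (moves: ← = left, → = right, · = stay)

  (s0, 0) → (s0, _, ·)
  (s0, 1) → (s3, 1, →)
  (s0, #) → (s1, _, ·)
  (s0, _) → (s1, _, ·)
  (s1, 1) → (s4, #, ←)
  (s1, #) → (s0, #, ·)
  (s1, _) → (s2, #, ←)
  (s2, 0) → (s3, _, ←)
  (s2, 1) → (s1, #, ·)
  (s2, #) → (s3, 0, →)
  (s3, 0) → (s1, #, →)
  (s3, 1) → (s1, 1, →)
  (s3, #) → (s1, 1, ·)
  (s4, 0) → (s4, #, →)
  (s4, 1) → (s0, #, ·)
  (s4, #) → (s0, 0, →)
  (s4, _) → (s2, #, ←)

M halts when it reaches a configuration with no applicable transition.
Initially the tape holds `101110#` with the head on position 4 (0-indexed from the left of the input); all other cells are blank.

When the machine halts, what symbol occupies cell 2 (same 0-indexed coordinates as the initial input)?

s0 | _1011[1]0#_   read 1 → write 1, move →, go to s3
s3 | _10111[0]#_   read 0 → write #, move →, go to s1
s1 | _10111#[#]_   read # → write #, move ·, go to s0
s0 | _10111#[#]_   read # → write _, move ·, go to s1
s1 | _10111#[_]_   read _ → write #, move ←, go to s2
s2 | _10111[#]#_   read # → write 0, move →, go to s3
s3 | _101110[#]_   read # → write 1, move ·, go to s1
s1 | _101110[1]_   read 1 → write #, move ←, go to s4
s4 | _10111[0]#_   read 0 → write #, move →, go to s4
s4 | _10111#[#]_   read # → write 0, move →, go to s0
s0 | _10111#0[_]   read _ → write _, move ·, go to s1
s1 | _10111#0[_]   read _ → write #, move ←, go to s2
s2 | _10111#[0]#   read 0 → write _, move ←, go to s3
s3 | _10111[#]_#   read # → write 1, move ·, go to s1
s1 | _10111[1]_#   read 1 → write #, move ←, go to s4
s4 | _1011[1]#_#   read 1 → write #, move ·, go to s0
s0 | _1011[#]#_#   read # → write _, move ·, go to s1
s1 | _1011[_]#_#   read _ → write #, move ←, go to s2
s2 | _101[1]##_#   read 1 → write #, move ·, go to s1
s1 | _101[#]##_#   read # → write #, move ·, go to s0
s0 | _101[#]##_#   read # → write _, move ·, go to s1
s1 | _101[_]##_#   read _ → write #, move ←, go to s2
s2 | _10[1]###_#   read 1 → write #, move ·, go to s1
s1 | _10[#]###_#   read # → write #, move ·, go to s0
s0 | _10[#]###_#   read # → write _, move ·, go to s1
s1 | _10[_]###_#   read _ → write #, move ←, go to s2
s2 | _1[0]####_#   read 0 → write _, move ←, go to s3
s3 | _[1]_####_#   read 1 → write 1, move →, go to s1
s1 | _1[_]####_#   read _ → write #, move ←, go to s2
s2 | _[1]#####_#   read 1 → write #, move ·, go to s1
s1 | _[#]#####_#   read # → write #, move ·, go to s0
s0 | _[#]#####_#   read # → write _, move ·, go to s1
s1 | _[_]#####_#   read _ → write #, move ←, go to s2
s2 | [_]######_#
Cell 2 holds # when M halts.

#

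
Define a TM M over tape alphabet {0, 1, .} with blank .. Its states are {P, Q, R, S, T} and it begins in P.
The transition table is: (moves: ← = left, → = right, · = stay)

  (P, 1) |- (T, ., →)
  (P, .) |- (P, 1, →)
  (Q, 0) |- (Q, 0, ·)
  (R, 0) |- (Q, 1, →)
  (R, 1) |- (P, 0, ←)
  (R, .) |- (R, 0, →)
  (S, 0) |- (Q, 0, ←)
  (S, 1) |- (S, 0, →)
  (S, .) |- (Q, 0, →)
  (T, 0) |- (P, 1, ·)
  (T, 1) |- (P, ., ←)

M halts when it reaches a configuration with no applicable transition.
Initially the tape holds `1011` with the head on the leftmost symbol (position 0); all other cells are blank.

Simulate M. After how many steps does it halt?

7

P | [1]011.   read 1 → write ., move →, go to T
T | .[0]11.   read 0 → write 1, move ·, go to P
P | .[1]11.   read 1 → write ., move →, go to T
T | ..[1]1.   read 1 → write ., move ←, go to P
P | .[.].1.   read . → write 1, move →, go to P
P | .1[.]1.   read . → write 1, move →, go to P
P | .11[1].   read 1 → write ., move →, go to T
T | .11.[.]
M halts after 7 transitions.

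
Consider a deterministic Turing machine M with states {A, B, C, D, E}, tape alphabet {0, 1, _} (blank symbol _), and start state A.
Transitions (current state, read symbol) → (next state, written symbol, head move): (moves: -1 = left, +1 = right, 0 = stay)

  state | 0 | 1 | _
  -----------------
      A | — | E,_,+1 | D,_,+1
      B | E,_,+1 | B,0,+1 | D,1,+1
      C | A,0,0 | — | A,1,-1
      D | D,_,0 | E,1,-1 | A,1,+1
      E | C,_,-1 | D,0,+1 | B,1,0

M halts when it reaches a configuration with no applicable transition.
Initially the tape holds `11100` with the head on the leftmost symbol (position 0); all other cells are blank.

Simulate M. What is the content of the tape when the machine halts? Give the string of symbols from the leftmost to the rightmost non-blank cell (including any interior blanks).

A | _[1]1100   read 1 → write _, move +1, go to E
E | __[1]100   read 1 → write 0, move +1, go to D
D | __0[1]00   read 1 → write 1, move -1, go to E
E | __[0]100   read 0 → write _, move -1, go to C
C | _[_]_100   read _ → write 1, move -1, go to A
A | [_]1_100   read _ → write _, move +1, go to D
D | _[1]_100   read 1 → write 1, move -1, go to E
E | [_]1_100   read _ → write 1, move 0, go to B
B | [1]1_100   read 1 → write 0, move +1, go to B
B | 0[1]_100   read 1 → write 0, move +1, go to B
B | 00[_]100   read _ → write 1, move +1, go to D
D | 001[1]00   read 1 → write 1, move -1, go to E
E | 00[1]100   read 1 → write 0, move +1, go to D
D | 000[1]00   read 1 → write 1, move -1, go to E
E | 00[0]100   read 0 → write _, move -1, go to C
C | 0[0]_100   read 0 → write 0, move 0, go to A
A | 0[0]_100
The non-blank tape span at halt is 00_100.

00_100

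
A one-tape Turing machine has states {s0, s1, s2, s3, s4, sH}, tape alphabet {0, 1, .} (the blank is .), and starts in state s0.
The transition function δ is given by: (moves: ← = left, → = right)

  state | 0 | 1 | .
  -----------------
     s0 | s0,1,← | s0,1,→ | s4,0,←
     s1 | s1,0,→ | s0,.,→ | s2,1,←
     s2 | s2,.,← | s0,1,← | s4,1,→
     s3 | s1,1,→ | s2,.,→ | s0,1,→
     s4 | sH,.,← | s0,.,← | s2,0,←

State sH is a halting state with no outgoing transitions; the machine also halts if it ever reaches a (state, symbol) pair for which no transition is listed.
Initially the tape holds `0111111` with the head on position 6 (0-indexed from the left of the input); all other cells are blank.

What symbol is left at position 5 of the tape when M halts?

state=s0 head=6 tape=...011111[1].   (s0,1)→(s0,1,→)
state=s0 head=7 tape=...0111111[.]   (s0,.)→(s4,0,←)
state=s4 head=6 tape=...011111[1]0   (s4,1)→(s0,.,←)
state=s0 head=5 tape=...01111[1].0   (s0,1)→(s0,1,→)
state=s0 head=6 tape=...011111[.]0   (s0,.)→(s4,0,←)
state=s4 head=5 tape=...01111[1]00   (s4,1)→(s0,.,←)
state=s0 head=4 tape=...0111[1].00   (s0,1)→(s0,1,→)
state=s0 head=5 tape=...01111[.]00   (s0,.)→(s4,0,←)
state=s4 head=4 tape=...0111[1]000   (s4,1)→(s0,.,←)
state=s0 head=3 tape=...011[1].000   (s0,1)→(s0,1,→)
state=s0 head=4 tape=...0111[.]000   (s0,.)→(s4,0,←)
state=s4 head=3 tape=...011[1]0000   (s4,1)→(s0,.,←)
state=s0 head=2 tape=...01[1].0000   (s0,1)→(s0,1,→)
state=s0 head=3 tape=...011[.]0000   (s0,.)→(s4,0,←)
state=s4 head=2 tape=...01[1]00000   (s4,1)→(s0,.,←)
state=s0 head=1 tape=...0[1].00000   (s0,1)→(s0,1,→)
state=s0 head=2 tape=...01[.]00000   (s0,.)→(s4,0,←)
state=s4 head=1 tape=...0[1]000000   (s4,1)→(s0,.,←)
state=s0 head=0 tape=...[0].000000   (s0,0)→(s0,1,←)
state=s0 head=-1 tape=..[.]1.000000   (s0,.)→(s4,0,←)
state=s4 head=-2 tape=.[.]01.000000   (s4,.)→(s2,0,←)
state=s2 head=-3 tape=[.]001.000000   (s2,.)→(s4,1,→)
state=s4 head=-2 tape=1[0]01.000000   (s4,0)→(sH,.,←)
state=sH head=-3 tape=[1].01.000000
Cell 5 holds 0 when M halts.

0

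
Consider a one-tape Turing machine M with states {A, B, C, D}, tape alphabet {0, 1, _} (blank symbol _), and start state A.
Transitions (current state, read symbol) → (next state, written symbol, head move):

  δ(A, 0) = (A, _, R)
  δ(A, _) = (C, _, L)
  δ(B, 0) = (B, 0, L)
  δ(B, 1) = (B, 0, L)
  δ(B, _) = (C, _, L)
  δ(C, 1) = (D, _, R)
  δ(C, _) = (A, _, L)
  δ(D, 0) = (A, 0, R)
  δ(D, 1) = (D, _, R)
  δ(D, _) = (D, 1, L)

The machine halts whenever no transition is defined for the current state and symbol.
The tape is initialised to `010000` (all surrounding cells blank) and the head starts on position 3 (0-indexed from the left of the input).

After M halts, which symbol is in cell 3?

state=A head=3 tape=010[0]00_   (A,0)→(A,_,R)
state=A head=4 tape=010_[0]0_   (A,0)→(A,_,R)
state=A head=5 tape=010__[0]_   (A,0)→(A,_,R)
state=A head=6 tape=010___[_]   (A,_)→(C,_,L)
state=C head=5 tape=010__[_]_   (C,_)→(A,_,L)
state=A head=4 tape=010_[_]__   (A,_)→(C,_,L)
state=C head=3 tape=010[_]___   (C,_)→(A,_,L)
state=A head=2 tape=01[0]____   (A,0)→(A,_,R)
state=A head=3 tape=01_[_]___   (A,_)→(C,_,L)
state=C head=2 tape=01[_]____   (C,_)→(A,_,L)
state=A head=1 tape=0[1]_____
Cell 3 holds _ when M halts.

_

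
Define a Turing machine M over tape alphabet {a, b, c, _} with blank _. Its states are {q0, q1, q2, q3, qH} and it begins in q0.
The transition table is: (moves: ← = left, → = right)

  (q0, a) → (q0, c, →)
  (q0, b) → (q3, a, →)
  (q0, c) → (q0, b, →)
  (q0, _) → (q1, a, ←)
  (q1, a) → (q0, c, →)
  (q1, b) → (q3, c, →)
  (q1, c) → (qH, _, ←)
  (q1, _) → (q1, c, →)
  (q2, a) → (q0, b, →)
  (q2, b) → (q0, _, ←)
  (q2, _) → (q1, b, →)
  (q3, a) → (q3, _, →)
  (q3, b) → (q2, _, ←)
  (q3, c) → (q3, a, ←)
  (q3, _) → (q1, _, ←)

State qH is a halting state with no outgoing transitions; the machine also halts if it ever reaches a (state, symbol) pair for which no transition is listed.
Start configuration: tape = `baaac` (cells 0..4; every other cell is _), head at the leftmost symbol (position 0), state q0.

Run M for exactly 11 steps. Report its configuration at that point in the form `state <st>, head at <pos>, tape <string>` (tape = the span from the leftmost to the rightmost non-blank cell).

q0 | [b]aaac_   read b → write a, move →, go to q3
q3 | a[a]aac_   read a → write _, move →, go to q3
q3 | a_[a]ac_   read a → write _, move →, go to q3
q3 | a__[a]c_   read a → write _, move →, go to q3
q3 | a___[c]_   read c → write a, move ←, go to q3
q3 | a__[_]a_   read _ → write _, move ←, go to q1
q1 | a_[_]_a_   read _ → write c, move →, go to q1
q1 | a_c[_]a_   read _ → write c, move →, go to q1
q1 | a_cc[a]_   read a → write c, move →, go to q0
q0 | a_ccc[_]   read _ → write a, move ←, go to q1
q1 | a_cc[c]a   read c → write _, move ←, go to qH
qH | a_c[c]_a
After 11 steps: state qH, head at 3, tape a_cc_a.

state qH, head at 3, tape a_cc_a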